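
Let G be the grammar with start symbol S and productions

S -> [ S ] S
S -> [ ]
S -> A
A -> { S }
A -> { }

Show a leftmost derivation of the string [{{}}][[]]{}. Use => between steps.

S=>[S]S=>[A]S=>[{S}]S=>[{A}]S=>[{{}}]S=>[{{}}][S]S=>[{{}}][[]]S=>[{{}}][[]]A=>[{{}}][[]]{}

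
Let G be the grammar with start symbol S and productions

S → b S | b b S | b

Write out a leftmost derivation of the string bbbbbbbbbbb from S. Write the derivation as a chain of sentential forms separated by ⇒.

S⇒bS⇒bbS⇒bbbS⇒bbbbbS⇒bbbbbbbS⇒bbbbbbbbbS⇒bbbbbbbbbbS⇒bbbbbbbbbbb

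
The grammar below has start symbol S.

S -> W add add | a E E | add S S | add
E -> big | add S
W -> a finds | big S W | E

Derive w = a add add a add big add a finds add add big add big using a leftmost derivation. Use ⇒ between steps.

S ⇒ a E E   [S -> a E E]
a E E ⇒ a add S E   [E -> add S]
a add S E ⇒ a add add S S E   [S -> add S S]
a add add S S E ⇒ a add add a E E S E   [S -> a E E]
a add add a E E S E ⇒ a add add a add S E S E   [E -> add S]
a add add a add S E S E ⇒ a add add a add W add add E S E   [S -> W add add]
a add add a add W add add E S E ⇒ a add add a add big S W add add E S E   [W -> big S W]
a add add a add big S W add add E S E ⇒ a add add a add big add W add add E S E   [S -> add]
a add add a add big add W add add E S E ⇒ a add add a add big add a finds add add E S E   [W -> a finds]
a add add a add big add a finds add add E S E ⇒ a add add a add big add a finds add add big S E   [E -> big]
a add add a add big add a finds add add big S E ⇒ a add add a add big add a finds add add big add E   [S -> add]
a add add a add big add a finds add add big add E ⇒ a add add a add big add a finds add add big add big   [E -> big]

S ⇒ a E E ⇒ a add S E ⇒ a add add S S E ⇒ a add add a E E S E ⇒ a add add a add S E S E ⇒ a add add a add W add add E S E ⇒ a add add a add big S W add add E S E ⇒ a add add a add big add W add add E S E ⇒ a add add a add big add a finds add add E S E ⇒ a add add a add big add a finds add add big S E ⇒ a add add a add big add a finds add add big add E ⇒ a add add a add big add a finds add add big add big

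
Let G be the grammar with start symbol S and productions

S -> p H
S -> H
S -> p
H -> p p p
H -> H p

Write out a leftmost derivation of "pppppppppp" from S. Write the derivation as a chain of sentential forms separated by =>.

S => H => Hp => Hpp => Hppp => Hpppp => Hppppp => Hpppppp => Hppppppp => pppppppppp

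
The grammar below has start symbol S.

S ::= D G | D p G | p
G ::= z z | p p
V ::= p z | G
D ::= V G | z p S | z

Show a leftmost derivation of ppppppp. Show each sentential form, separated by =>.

S => DpG => VGpG => GGpG => ppGpG => pppppG => ppppppp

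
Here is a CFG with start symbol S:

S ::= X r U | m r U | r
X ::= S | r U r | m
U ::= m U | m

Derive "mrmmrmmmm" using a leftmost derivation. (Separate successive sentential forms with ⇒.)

S ⇒ XrU ⇒ SrU ⇒ mrUrU ⇒ mrmUrU ⇒ mrmmrU ⇒ mrmmrmU ⇒ mrmmrmmU ⇒ mrmmrmmmU ⇒ mrmmrmmmm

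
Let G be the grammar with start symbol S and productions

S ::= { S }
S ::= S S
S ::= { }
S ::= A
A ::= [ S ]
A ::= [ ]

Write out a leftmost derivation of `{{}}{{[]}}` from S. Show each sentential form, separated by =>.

S => SS   [S ::= S S]
SS => {S}S   [S ::= { S }]
{S}S => {{}}S   [S ::= { }]
{{}}S => {{}}{S}   [S ::= { S }]
{{}}{S} => {{}}{{S}}   [S ::= { S }]
{{}}{{S}} => {{}}{{A}}   [S ::= A]
{{}}{{A}} => {{}}{{[]}}   [A ::= [ ]]

S => SS => {S}S => {{}}S => {{}}{S} => {{}}{{S}} => {{}}{{A}} => {{}}{{[]}}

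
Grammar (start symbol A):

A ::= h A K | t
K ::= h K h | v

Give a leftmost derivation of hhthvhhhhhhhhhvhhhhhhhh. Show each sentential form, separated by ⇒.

A ⇒ hAK ⇒ hhAKK ⇒ hhtKK ⇒ hhthKhK ⇒ hhthvhK ⇒ hhthvhhKh ⇒ hhthvhhhKhh ⇒ hhthvhhhhKhhh ⇒ hhthvhhhhhKhhhh ⇒ hhthvhhhhhhKhhhhh ⇒ hhthvhhhhhhhKhhhhhh ⇒ hhthvhhhhhhhhKhhhhhhh ⇒ hhthvhhhhhhhhhKhhhhhhhh ⇒ hhthvhhhhhhhhhvhhhhhhhh

A ⇒ hAK   [A ::= h A K]
hAK ⇒ hhAKK   [A ::= h A K]
hhAKK ⇒ hhtKK   [A ::= t]
hhtKK ⇒ hhthKhK   [K ::= h K h]
hhthKhK ⇒ hhthvhK   [K ::= v]
hhthvhK ⇒ hhthvhhKh   [K ::= h K h]
hhthvhhKh ⇒ hhthvhhhKhh   [K ::= h K h]
hhthvhhhKhh ⇒ hhthvhhhhKhhh   [K ::= h K h]
hhthvhhhhKhhh ⇒ hhthvhhhhhKhhhh   [K ::= h K h]
hhthvhhhhhKhhhh ⇒ hhthvhhhhhhKhhhhh   [K ::= h K h]
hhthvhhhhhhKhhhhh ⇒ hhthvhhhhhhhKhhhhhh   [K ::= h K h]
hhthvhhhhhhhKhhhhhh ⇒ hhthvhhhhhhhhKhhhhhhh   [K ::= h K h]
hhthvhhhhhhhhKhhhhhhh ⇒ hhthvhhhhhhhhhKhhhhhhhh   [K ::= h K h]
hhthvhhhhhhhhhKhhhhhhhh ⇒ hhthvhhhhhhhhhvhhhhhhhh   [K ::= v]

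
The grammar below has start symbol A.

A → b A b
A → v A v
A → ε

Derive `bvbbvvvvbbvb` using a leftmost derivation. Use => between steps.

A=>bAb=>bvAvb=>bvbAbvb=>bvbbAbbvb=>bvbbvAvbbvb=>bvbbvvAvvbbvb=>bvbbvvvvbbvb

A => bAb   [A → b A b]
bAb => bvAvb   [A → v A v]
bvAvb => bvbAbvb   [A → b A b]
bvbAbvb => bvbbAbbvb   [A → b A b]
bvbbAbbvb => bvbbvAvbbvb   [A → v A v]
bvbbvAvbbvb => bvbbvvAvvbbvb   [A → v A v]
bvbbvvAvvbbvb => bvbbvvvvbbvb   [A → ε]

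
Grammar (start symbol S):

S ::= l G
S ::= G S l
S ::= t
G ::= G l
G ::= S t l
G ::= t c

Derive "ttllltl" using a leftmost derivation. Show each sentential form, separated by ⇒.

S ⇒ GSl   [S ::= G S l]
GSl ⇒ GlSl   [G ::= G l]
GlSl ⇒ GllSl   [G ::= G l]
GllSl ⇒ StlllSl   [G ::= S t l]
StlllSl ⇒ ttlllSl   [S ::= t]
ttlllSl ⇒ ttllltl   [S ::= t]

S ⇒ GSl ⇒ GlSl ⇒ GllSl ⇒ StlllSl ⇒ ttlllSl ⇒ ttllltl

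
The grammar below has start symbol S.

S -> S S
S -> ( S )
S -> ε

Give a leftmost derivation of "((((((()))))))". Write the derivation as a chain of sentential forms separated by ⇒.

S⇒SS⇒(S)S⇒((S))S⇒(((S)))S⇒((((S))))S⇒(((((S)))))S⇒((((((S))))))S⇒(((((((S)))))))S⇒((((((()))))))S⇒((((((()))))))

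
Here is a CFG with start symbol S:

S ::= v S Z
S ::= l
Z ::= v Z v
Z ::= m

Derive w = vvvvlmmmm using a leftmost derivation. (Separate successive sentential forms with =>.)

S => vSZ   [S ::= v S Z]
vSZ => vvSZZ   [S ::= v S Z]
vvSZZ => vvvSZZZ   [S ::= v S Z]
vvvSZZZ => vvvvSZZZZ   [S ::= v S Z]
vvvvSZZZZ => vvvvlZZZZ   [S ::= l]
vvvvlZZZZ => vvvvlmZZZ   [Z ::= m]
vvvvlmZZZ => vvvvlmmZZ   [Z ::= m]
vvvvlmmZZ => vvvvlmmmZ   [Z ::= m]
vvvvlmmmZ => vvvvlmmmm   [Z ::= m]

S => vSZ => vvSZZ => vvvSZZZ => vvvvSZZZZ => vvvvlZZZZ => vvvvlmZZZ => vvvvlmmZZ => vvvvlmmmZ => vvvvlmmmm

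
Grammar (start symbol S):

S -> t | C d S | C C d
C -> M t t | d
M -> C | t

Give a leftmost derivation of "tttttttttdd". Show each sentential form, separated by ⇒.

S ⇒ CCd ⇒ MttCd ⇒ CttCd ⇒ MttttCd ⇒ CttttCd ⇒ MttttttCd ⇒ CttttttCd ⇒ MttttttttCd ⇒ tttttttttCd ⇒ tttttttttdd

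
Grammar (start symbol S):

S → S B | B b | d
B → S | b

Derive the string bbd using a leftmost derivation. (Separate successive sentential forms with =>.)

S => SB => BbB => bbB => bbS => bbd

S => SB   [S → S B]
SB => BbB   [S → B b]
BbB => bbB   [B → b]
bbB => bbS   [B → S]
bbS => bbd   [S → d]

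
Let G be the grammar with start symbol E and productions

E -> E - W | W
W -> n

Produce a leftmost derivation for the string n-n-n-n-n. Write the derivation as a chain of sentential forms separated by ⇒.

E ⇒ E-W   [E -> E - W]
E-W ⇒ E-W-W   [E -> E - W]
E-W-W ⇒ E-W-W-W   [E -> E - W]
E-W-W-W ⇒ E-W-W-W-W   [E -> E - W]
E-W-W-W-W ⇒ W-W-W-W-W   [E -> W]
W-W-W-W-W ⇒ n-W-W-W-W   [W -> n]
n-W-W-W-W ⇒ n-n-W-W-W   [W -> n]
n-n-W-W-W ⇒ n-n-n-W-W   [W -> n]
n-n-n-W-W ⇒ n-n-n-n-W   [W -> n]
n-n-n-n-W ⇒ n-n-n-n-n   [W -> n]

E⇒E-W⇒E-W-W⇒E-W-W-W⇒E-W-W-W-W⇒W-W-W-W-W⇒n-W-W-W-W⇒n-n-W-W-W⇒n-n-n-W-W⇒n-n-n-n-W⇒n-n-n-n-n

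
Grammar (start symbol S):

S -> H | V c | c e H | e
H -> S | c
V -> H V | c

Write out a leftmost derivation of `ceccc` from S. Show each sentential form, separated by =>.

S=>ceH=>ceS=>ceVc=>ceHVc=>cecVc=>ceccc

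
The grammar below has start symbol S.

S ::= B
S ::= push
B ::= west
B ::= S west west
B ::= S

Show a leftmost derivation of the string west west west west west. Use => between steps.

S => B   [S ::= B]
B => S west west   [B ::= S west west]
S west west => B west west   [S ::= B]
B west west => S west west west west   [B ::= S west west]
S west west west west => B west west west west   [S ::= B]
B west west west west => west west west west west   [B ::= west]

S => B => S west west => B west west => S west west west west => B west west west west => west west west west west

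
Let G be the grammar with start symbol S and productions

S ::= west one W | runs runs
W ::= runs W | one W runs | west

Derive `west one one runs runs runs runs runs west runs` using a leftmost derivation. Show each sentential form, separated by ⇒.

S ⇒ west one W ⇒ west one one W runs ⇒ west one one runs W runs ⇒ west one one runs runs W runs ⇒ west one one runs runs runs W runs ⇒ west one one runs runs runs runs W runs ⇒ west one one runs runs runs runs runs W runs ⇒ west one one runs runs runs runs runs west runs

S ⇒ west one W   [S ::= west one W]
west one W ⇒ west one one W runs   [W ::= one W runs]
west one one W runs ⇒ west one one runs W runs   [W ::= runs W]
west one one runs W runs ⇒ west one one runs runs W runs   [W ::= runs W]
west one one runs runs W runs ⇒ west one one runs runs runs W runs   [W ::= runs W]
west one one runs runs runs W runs ⇒ west one one runs runs runs runs W runs   [W ::= runs W]
west one one runs runs runs runs W runs ⇒ west one one runs runs runs runs runs W runs   [W ::= runs W]
west one one runs runs runs runs runs W runs ⇒ west one one runs runs runs runs runs west runs   [W ::= west]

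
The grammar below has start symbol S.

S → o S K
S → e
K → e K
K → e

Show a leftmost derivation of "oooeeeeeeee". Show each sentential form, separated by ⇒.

S ⇒ oSK ⇒ ooSKK ⇒ oooSKKK ⇒ oooeKKK ⇒ oooeeKK ⇒ oooeeeKK ⇒ oooeeeeKK ⇒ oooeeeeeK ⇒ oooeeeeeeK ⇒ oooeeeeeeeK ⇒ oooeeeeeeee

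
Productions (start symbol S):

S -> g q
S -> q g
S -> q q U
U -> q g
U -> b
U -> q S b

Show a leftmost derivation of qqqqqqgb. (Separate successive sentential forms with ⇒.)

S ⇒ qqU   [S -> q q U]
qqU ⇒ qqqSb   [U -> q S b]
qqqSb ⇒ qqqqqUb   [S -> q q U]
qqqqqUb ⇒ qqqqqqgb   [U -> q g]

S ⇒ qqU ⇒ qqqSb ⇒ qqqqqUb ⇒ qqqqqqgb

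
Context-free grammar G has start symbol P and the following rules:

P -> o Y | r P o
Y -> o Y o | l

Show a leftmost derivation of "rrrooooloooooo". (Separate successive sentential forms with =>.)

P => rPo   [P -> r P o]
rPo => rrPoo   [P -> r P o]
rrPoo => rrrPooo   [P -> r P o]
rrrPooo => rrroYooo   [P -> o Y]
rrroYooo => rrrooYoooo   [Y -> o Y o]
rrrooYoooo => rrroooYooooo   [Y -> o Y o]
rrroooYooooo => rrrooooYoooooo   [Y -> o Y o]
rrrooooYoooooo => rrrooooloooooo   [Y -> l]

P => rPo => rrPoo => rrrPooo => rrroYooo => rrrooYoooo => rrroooYooooo => rrrooooYoooooo => rrrooooloooooo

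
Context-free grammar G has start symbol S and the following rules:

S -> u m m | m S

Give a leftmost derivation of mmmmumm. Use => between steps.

S => mS   [S -> m S]
mS => mmS   [S -> m S]
mmS => mmmS   [S -> m S]
mmmS => mmmmS   [S -> m S]
mmmmS => mmmmumm   [S -> u m m]

S => mS => mmS => mmmS => mmmmS => mmmmumm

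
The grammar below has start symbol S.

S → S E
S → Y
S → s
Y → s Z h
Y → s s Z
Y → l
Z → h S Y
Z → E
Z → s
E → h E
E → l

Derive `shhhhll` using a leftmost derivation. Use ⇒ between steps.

S ⇒ SE ⇒ SEE ⇒ sEE ⇒ shEE ⇒ shhEE ⇒ shhhEE ⇒ shhhhEE ⇒ shhhhlE ⇒ shhhhll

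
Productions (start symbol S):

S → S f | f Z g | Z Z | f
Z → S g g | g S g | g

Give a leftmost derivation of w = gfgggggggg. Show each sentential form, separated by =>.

S => ZZ => SggZ => ZZggZ => gSgZggZ => gZZgZggZ => gSggZgZggZ => gfggZgZggZ => gfggggZggZ => gfgggggggZ => gfgggggggg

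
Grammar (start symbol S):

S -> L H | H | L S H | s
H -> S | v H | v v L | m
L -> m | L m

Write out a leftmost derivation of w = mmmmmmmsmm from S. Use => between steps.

S => LSH   [S -> L S H]
LSH => mSH   [L -> m]
mSH => mLSHH   [S -> L S H]
mLSHH => mLmSHH   [L -> L m]
mLmSHH => mLmmSHH   [L -> L m]
mLmmSHH => mLmmmSHH   [L -> L m]
mLmmmSHH => mLmmmmSHH   [L -> L m]
mLmmmmSHH => mLmmmmmSHH   [L -> L m]
mLmmmmmSHH => mmmmmmmSHH   [L -> m]
mmmmmmmSHH => mmmmmmmsHH   [S -> s]
mmmmmmmsHH => mmmmmmmsmH   [H -> m]
mmmmmmmsmH => mmmmmmmsmm   [H -> m]

S => LSH => mSH => mLSHH => mLmSHH => mLmmSHH => mLmmmSHH => mLmmmmSHH => mLmmmmmSHH => mmmmmmmSHH => mmmmmmmsHH => mmmmmmmsmH => mmmmmmmsmm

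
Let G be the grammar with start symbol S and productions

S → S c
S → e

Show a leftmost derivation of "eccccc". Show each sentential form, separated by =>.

S=>Sc=>Scc=>Sccc=>Scccc=>Sccccc=>eccccc

S => Sc   [S → S c]
Sc => Scc   [S → S c]
Scc => Sccc   [S → S c]
Sccc => Scccc   [S → S c]
Scccc => Sccccc   [S → S c]
Sccccc => eccccc   [S → e]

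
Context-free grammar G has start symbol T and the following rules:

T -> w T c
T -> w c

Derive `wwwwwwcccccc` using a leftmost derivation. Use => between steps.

T=>wTc=>wwTcc=>wwwTccc=>wwwwTcccc=>wwwwwTccccc=>wwwwwwcccccc

T => wTc   [T -> w T c]
wTc => wwTcc   [T -> w T c]
wwTcc => wwwTccc   [T -> w T c]
wwwTccc => wwwwTcccc   [T -> w T c]
wwwwTcccc => wwwwwTccccc   [T -> w T c]
wwwwwTccccc => wwwwwwcccccc   [T -> w c]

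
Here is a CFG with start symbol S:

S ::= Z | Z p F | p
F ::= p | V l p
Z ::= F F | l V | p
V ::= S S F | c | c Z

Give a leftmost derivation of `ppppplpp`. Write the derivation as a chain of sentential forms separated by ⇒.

S ⇒ Z   [S ::= Z]
Z ⇒ FF   [Z ::= F F]
FF ⇒ VlpF   [F ::= V l p]
VlpF ⇒ SSFlpF   [V ::= S S F]
SSFlpF ⇒ ZpFSFlpF   [S ::= Z p F]
ZpFSFlpF ⇒ ppFSFlpF   [Z ::= p]
ppFSFlpF ⇒ pppSFlpF   [F ::= p]
pppSFlpF ⇒ ppppFlpF   [S ::= p]
ppppFlpF ⇒ ppppplpF   [F ::= p]
ppppplpF ⇒ ppppplpp   [F ::= p]

S⇒Z⇒FF⇒VlpF⇒SSFlpF⇒ZpFSFlpF⇒ppFSFlpF⇒pppSFlpF⇒ppppFlpF⇒ppppplpF⇒ppppplpp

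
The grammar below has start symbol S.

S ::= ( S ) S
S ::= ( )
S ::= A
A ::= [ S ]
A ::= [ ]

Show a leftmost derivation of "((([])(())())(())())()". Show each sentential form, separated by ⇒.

S⇒(S)S⇒((S)S)S⇒(((S)S)S)S⇒(((A)S)S)S⇒((([])S)S)S⇒((([])(S)S)S)S⇒((([])(())S)S)S⇒((([])(())())S)S⇒((([])(())())(S)S)S⇒((([])(())())(())S)S⇒((([])(())())(())())S⇒((([])(())())(())())()

S ⇒ (S)S   [S ::= ( S ) S]
(S)S ⇒ ((S)S)S   [S ::= ( S ) S]
((S)S)S ⇒ (((S)S)S)S   [S ::= ( S ) S]
(((S)S)S)S ⇒ (((A)S)S)S   [S ::= A]
(((A)S)S)S ⇒ ((([])S)S)S   [A ::= [ ]]
((([])S)S)S ⇒ ((([])(S)S)S)S   [S ::= ( S ) S]
((([])(S)S)S)S ⇒ ((([])(())S)S)S   [S ::= ( )]
((([])(())S)S)S ⇒ ((([])(())())S)S   [S ::= ( )]
((([])(())())S)S ⇒ ((([])(())())(S)S)S   [S ::= ( S ) S]
((([])(())())(S)S)S ⇒ ((([])(())())(())S)S   [S ::= ( )]
((([])(())())(())S)S ⇒ ((([])(())())(())())S   [S ::= ( )]
((([])(())())(())())S ⇒ ((([])(())())(())())()   [S ::= ( )]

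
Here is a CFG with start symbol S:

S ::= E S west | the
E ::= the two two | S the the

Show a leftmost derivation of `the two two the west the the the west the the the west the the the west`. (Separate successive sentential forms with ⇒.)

S ⇒ E S west   [S ::= E S west]
E S west ⇒ S the the S west   [E ::= S the the]
S the the S west ⇒ E S west the the S west   [S ::= E S west]
E S west the the S west ⇒ S the the S west the the S west   [E ::= S the the]
S the the S west the the S west ⇒ E S west the the S west the the S west   [S ::= E S west]
E S west the the S west the the S west ⇒ S the the S west the the S west the the S west   [E ::= S the the]
S the the S west the the S west the the S west ⇒ E S west the the S west the the S west the the S west   [S ::= E S west]
E S west the the S west the the S west the the S west ⇒ the two two S west the the S west the the S west the the S west   [E ::= the two two]
the two two S west the the S west the the S west the the S west ⇒ the two two the west the the S west the the S west the the S west   [S ::= the]
the two two the west the the S west the the S west the the S west ⇒ the two two the west the the the west the the S west the the S west   [S ::= the]
the two two the west the the the west the the S west the the S west ⇒ the two two the west the the the west the the the west the the S west   [S ::= the]
the two two the west the the the west the the the west the the S west ⇒ the two two the west the the the west the the the west the the the west   [S ::= the]

S ⇒ E S west ⇒ S the the S west ⇒ E S west the the S west ⇒ S the the S west the the S west ⇒ E S west the the S west the the S west ⇒ S the the S west the the S west the the S west ⇒ E S west the the S west the the S west the the S west ⇒ the two two S west the the S west the the S west the the S west ⇒ the two two the west the the S west the the S west the the S west ⇒ the two two the west the the the west the the S west the the S west ⇒ the two two the west the the the west the the the west the the S west ⇒ the two two the west the the the west the the the west the the the west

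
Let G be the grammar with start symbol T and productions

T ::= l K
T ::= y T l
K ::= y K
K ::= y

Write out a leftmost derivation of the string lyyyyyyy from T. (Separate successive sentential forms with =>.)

T => lK => lyK => lyyK => lyyyK => lyyyyK => lyyyyyK => lyyyyyyK => lyyyyyyy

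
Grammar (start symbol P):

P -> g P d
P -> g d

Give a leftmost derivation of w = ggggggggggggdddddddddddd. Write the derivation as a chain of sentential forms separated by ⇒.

P ⇒ gPd ⇒ ggPdd ⇒ gggPddd ⇒ ggggPdddd ⇒ gggggPddddd ⇒ ggggggPdddddd ⇒ gggggggPddddddd ⇒ ggggggggPdddddddd ⇒ gggggggggPddddddddd ⇒ ggggggggggPdddddddddd ⇒ gggggggggggPddddddddddd ⇒ ggggggggggggdddddddddddd

P ⇒ gPd   [P -> g P d]
gPd ⇒ ggPdd   [P -> g P d]
ggPdd ⇒ gggPddd   [P -> g P d]
gggPddd ⇒ ggggPdddd   [P -> g P d]
ggggPdddd ⇒ gggggPddddd   [P -> g P d]
gggggPddddd ⇒ ggggggPdddddd   [P -> g P d]
ggggggPdddddd ⇒ gggggggPddddddd   [P -> g P d]
gggggggPddddddd ⇒ ggggggggPdddddddd   [P -> g P d]
ggggggggPdddddddd ⇒ gggggggggPddddddddd   [P -> g P d]
gggggggggPddddddddd ⇒ ggggggggggPdddddddddd   [P -> g P d]
ggggggggggPdddddddddd ⇒ gggggggggggPddddddddddd   [P -> g P d]
gggggggggggPddddddddddd ⇒ ggggggggggggdddddddddddd   [P -> g d]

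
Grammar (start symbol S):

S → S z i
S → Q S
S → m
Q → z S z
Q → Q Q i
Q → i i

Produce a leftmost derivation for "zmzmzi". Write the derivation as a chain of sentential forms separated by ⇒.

S ⇒ Szi ⇒ QSzi ⇒ zSzSzi ⇒ zmzSzi ⇒ zmzmzi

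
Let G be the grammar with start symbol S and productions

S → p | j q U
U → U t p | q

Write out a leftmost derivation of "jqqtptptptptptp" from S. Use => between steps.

S => jqU => jqUtp => jqUtptp => jqUtptptp => jqUtptptptp => jqUtptptptptp => jqUtptptptptptp => jqqtptptptptptp

S => jqU   [S → j q U]
jqU => jqUtp   [U → U t p]
jqUtp => jqUtptp   [U → U t p]
jqUtptp => jqUtptptp   [U → U t p]
jqUtptptp => jqUtptptptp   [U → U t p]
jqUtptptptp => jqUtptptptptp   [U → U t p]
jqUtptptptptp => jqUtptptptptptp   [U → U t p]
jqUtptptptptptp => jqqtptptptptptp   [U → q]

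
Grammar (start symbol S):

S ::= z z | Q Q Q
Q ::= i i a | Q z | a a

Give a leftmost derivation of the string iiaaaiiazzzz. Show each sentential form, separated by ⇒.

S ⇒ QQQ ⇒ iiaQQ ⇒ iiaaaQ ⇒ iiaaaQz ⇒ iiaaaQzz ⇒ iiaaaQzzz ⇒ iiaaaQzzzz ⇒ iiaaaiiazzzz

S ⇒ QQQ   [S ::= Q Q Q]
QQQ ⇒ iiaQQ   [Q ::= i i a]
iiaQQ ⇒ iiaaaQ   [Q ::= a a]
iiaaaQ ⇒ iiaaaQz   [Q ::= Q z]
iiaaaQz ⇒ iiaaaQzz   [Q ::= Q z]
iiaaaQzz ⇒ iiaaaQzzz   [Q ::= Q z]
iiaaaQzzz ⇒ iiaaaQzzzz   [Q ::= Q z]
iiaaaQzzzz ⇒ iiaaaiiazzzz   [Q ::= i i a]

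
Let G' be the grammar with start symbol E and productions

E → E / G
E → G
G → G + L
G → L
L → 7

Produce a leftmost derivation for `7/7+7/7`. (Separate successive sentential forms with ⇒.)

E ⇒ E/G ⇒ E/G/G ⇒ G/G/G ⇒ L/G/G ⇒ 7/G/G ⇒ 7/G+L/G ⇒ 7/L+L/G ⇒ 7/7+L/G ⇒ 7/7+7/G ⇒ 7/7+7/L ⇒ 7/7+7/7

E ⇒ E/G   [E → E / G]
E/G ⇒ E/G/G   [E → E / G]
E/G/G ⇒ G/G/G   [E → G]
G/G/G ⇒ L/G/G   [G → L]
L/G/G ⇒ 7/G/G   [L → 7]
7/G/G ⇒ 7/G+L/G   [G → G + L]
7/G+L/G ⇒ 7/L+L/G   [G → L]
7/L+L/G ⇒ 7/7+L/G   [L → 7]
7/7+L/G ⇒ 7/7+7/G   [L → 7]
7/7+7/G ⇒ 7/7+7/L   [G → L]
7/7+7/L ⇒ 7/7+7/7   [L → 7]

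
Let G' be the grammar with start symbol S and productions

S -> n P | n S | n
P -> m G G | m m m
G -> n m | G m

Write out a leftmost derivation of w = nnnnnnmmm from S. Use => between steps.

S => nS   [S -> n S]
nS => nnS   [S -> n S]
nnS => nnnS   [S -> n S]
nnnS => nnnnS   [S -> n S]
nnnnS => nnnnnS   [S -> n S]
nnnnnS => nnnnnnP   [S -> n P]
nnnnnnP => nnnnnnmmm   [P -> m m m]

S => nS => nnS => nnnS => nnnnS => nnnnnS => nnnnnnP => nnnnnnmmm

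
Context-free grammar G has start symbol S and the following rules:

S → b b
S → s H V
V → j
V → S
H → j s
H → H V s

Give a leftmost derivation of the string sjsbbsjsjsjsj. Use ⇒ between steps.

S ⇒ sHV   [S → s H V]
sHV ⇒ sHVsV   [H → H V s]
sHVsV ⇒ sHVsVsV   [H → H V s]
sHVsVsV ⇒ sHVsVsVsV   [H → H V s]
sHVsVsVsV ⇒ sHVsVsVsVsV   [H → H V s]
sHVsVsVsVsV ⇒ sjsVsVsVsVsV   [H → j s]
sjsVsVsVsVsV ⇒ sjsSsVsVsVsV   [V → S]
sjsSsVsVsVsV ⇒ sjsbbsVsVsVsV   [S → b b]
sjsbbsVsVsVsV ⇒ sjsbbsjsVsVsV   [V → j]
sjsbbsjsVsVsV ⇒ sjsbbsjsjsVsV   [V → j]
sjsbbsjsjsVsV ⇒ sjsbbsjsjsjsV   [V → j]
sjsbbsjsjsjsV ⇒ sjsbbsjsjsjsj   [V → j]

S ⇒ sHV ⇒ sHVsV ⇒ sHVsVsV ⇒ sHVsVsVsV ⇒ sHVsVsVsVsV ⇒ sjsVsVsVsVsV ⇒ sjsSsVsVsVsV ⇒ sjsbbsVsVsVsV ⇒ sjsbbsjsVsVsV ⇒ sjsbbsjsjsVsV ⇒ sjsbbsjsjsjsV ⇒ sjsbbsjsjsjsj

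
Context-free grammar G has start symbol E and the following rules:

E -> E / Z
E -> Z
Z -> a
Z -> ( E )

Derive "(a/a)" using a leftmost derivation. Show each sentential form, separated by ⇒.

E ⇒ Z   [E -> Z]
Z ⇒ (E)   [Z -> ( E )]
(E) ⇒ (E/Z)   [E -> E / Z]
(E/Z) ⇒ (Z/Z)   [E -> Z]
(Z/Z) ⇒ (a/Z)   [Z -> a]
(a/Z) ⇒ (a/a)   [Z -> a]

E ⇒ Z ⇒ (E) ⇒ (E/Z) ⇒ (Z/Z) ⇒ (a/Z) ⇒ (a/a)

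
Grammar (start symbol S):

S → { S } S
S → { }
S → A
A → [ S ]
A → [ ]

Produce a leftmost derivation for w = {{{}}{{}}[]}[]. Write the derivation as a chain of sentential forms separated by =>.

S => {S}S => {{S}S}S => {{{}}S}S => {{{}}{S}S}S => {{{}}{{}}S}S => {{{}}{{}}A}S => {{{}}{{}}[]}S => {{{}}{{}}[]}A => {{{}}{{}}[]}[]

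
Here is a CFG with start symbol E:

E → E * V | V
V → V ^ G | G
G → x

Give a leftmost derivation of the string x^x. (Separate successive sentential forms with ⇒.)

E⇒V⇒V^G⇒G^G⇒x^G⇒x^x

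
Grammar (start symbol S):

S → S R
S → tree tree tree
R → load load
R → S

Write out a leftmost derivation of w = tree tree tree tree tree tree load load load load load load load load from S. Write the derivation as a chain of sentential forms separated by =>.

S => S R   [S → S R]
S R => S R R   [S → S R]
S R R => S R R R   [S → S R]
S R R R => tree tree tree R R R   [S → tree tree tree]
tree tree tree R R R => tree tree tree S R R   [R → S]
tree tree tree S R R => tree tree tree S R R R   [S → S R]
tree tree tree S R R R => tree tree tree S R R R R   [S → S R]
tree tree tree S R R R R => tree tree tree tree tree tree R R R R   [S → tree tree tree]
tree tree tree tree tree tree R R R R => tree tree tree tree tree tree load load R R R   [R → load load]
tree tree tree tree tree tree load load R R R => tree tree tree tree tree tree load load load load R R   [R → load load]
tree tree tree tree tree tree load load load load R R => tree tree tree tree tree tree load load load load load load R   [R → load load]
tree tree tree tree tree tree load load load load load load R => tree tree tree tree tree tree load load load load load load load load   [R → load load]

S => S R => S R R => S R R R => tree tree tree R R R => tree tree tree S R R => tree tree tree S R R R => tree tree tree S R R R R => tree tree tree tree tree tree R R R R => tree tree tree tree tree tree load load R R R => tree tree tree tree tree tree load load load load R R => tree tree tree tree tree tree load load load load load load R => tree tree tree tree tree tree load load load load load load load load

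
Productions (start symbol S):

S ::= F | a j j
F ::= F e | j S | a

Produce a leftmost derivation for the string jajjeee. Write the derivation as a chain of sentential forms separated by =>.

S => F   [S ::= F]
F => Fe   [F ::= F e]
Fe => Fee   [F ::= F e]
Fee => Feee   [F ::= F e]
Feee => jSeee   [F ::= j S]
jSeee => jajjeee   [S ::= a j j]

S => F => Fe => Fee => Feee => jSeee => jajjeee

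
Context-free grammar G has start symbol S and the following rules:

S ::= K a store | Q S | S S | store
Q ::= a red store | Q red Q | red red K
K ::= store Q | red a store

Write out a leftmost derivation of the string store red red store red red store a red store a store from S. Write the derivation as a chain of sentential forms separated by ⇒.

S ⇒ K a store ⇒ store Q a store ⇒ store red red K a store ⇒ store red red store Q a store ⇒ store red red store red red K a store ⇒ store red red store red red store Q a store ⇒ store red red store red red store a red store a store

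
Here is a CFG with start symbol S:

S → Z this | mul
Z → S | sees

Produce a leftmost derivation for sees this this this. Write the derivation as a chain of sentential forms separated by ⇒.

S ⇒ Z this ⇒ S this ⇒ Z this this ⇒ S this this ⇒ Z this this this ⇒ sees this this this

S ⇒ Z this   [S → Z this]
Z this ⇒ S this   [Z → S]
S this ⇒ Z this this   [S → Z this]
Z this this ⇒ S this this   [Z → S]
S this this ⇒ Z this this this   [S → Z this]
Z this this this ⇒ sees this this this   [Z → sees]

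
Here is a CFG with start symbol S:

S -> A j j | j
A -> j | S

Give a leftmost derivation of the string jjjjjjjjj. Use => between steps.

S=>Ajj=>Sjj=>Ajjjj=>Sjjjj=>Ajjjjjj=>Sjjjjjj=>Ajjjjjjjj=>jjjjjjjjj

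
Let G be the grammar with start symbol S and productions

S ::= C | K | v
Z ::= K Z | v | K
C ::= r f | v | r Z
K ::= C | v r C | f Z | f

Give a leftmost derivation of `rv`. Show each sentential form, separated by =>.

S => C   [S ::= C]
C => rZ   [C ::= r Z]
rZ => rK   [Z ::= K]
rK => rC   [K ::= C]
rC => rv   [C ::= v]

S=>C=>rZ=>rK=>rC=>rv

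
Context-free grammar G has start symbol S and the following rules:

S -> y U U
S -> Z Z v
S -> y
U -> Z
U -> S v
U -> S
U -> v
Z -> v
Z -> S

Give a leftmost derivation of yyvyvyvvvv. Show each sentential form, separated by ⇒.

S ⇒ yUU ⇒ ySU ⇒ yyUUU ⇒ yyvUU ⇒ yyvSU ⇒ yyvyUUU ⇒ yyvyvUU ⇒ yyvyvSvU ⇒ yyvyvyUUvU ⇒ yyvyvyvUvU ⇒ yyvyvyvvvU ⇒ yyvyvyvvvv

S ⇒ yUU   [S -> y U U]
yUU ⇒ ySU   [U -> S]
ySU ⇒ yyUUU   [S -> y U U]
yyUUU ⇒ yyvUU   [U -> v]
yyvUU ⇒ yyvSU   [U -> S]
yyvSU ⇒ yyvyUUU   [S -> y U U]
yyvyUUU ⇒ yyvyvUU   [U -> v]
yyvyvUU ⇒ yyvyvSvU   [U -> S v]
yyvyvSvU ⇒ yyvyvyUUvU   [S -> y U U]
yyvyvyUUvU ⇒ yyvyvyvUvU   [U -> v]
yyvyvyvUvU ⇒ yyvyvyvvvU   [U -> v]
yyvyvyvvvU ⇒ yyvyvyvvvv   [U -> v]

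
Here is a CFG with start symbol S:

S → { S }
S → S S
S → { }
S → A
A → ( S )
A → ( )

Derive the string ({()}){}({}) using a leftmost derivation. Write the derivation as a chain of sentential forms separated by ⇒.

S⇒SS⇒SSS⇒ASS⇒(S)SS⇒({S})SS⇒({A})SS⇒({()})SS⇒({()}){}S⇒({()}){}A⇒({()}){}(S)⇒({()}){}({})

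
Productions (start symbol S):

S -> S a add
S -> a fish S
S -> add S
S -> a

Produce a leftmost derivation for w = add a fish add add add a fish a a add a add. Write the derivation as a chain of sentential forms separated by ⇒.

S ⇒ add S ⇒ add S a add ⇒ add a fish S a add ⇒ add a fish add S a add ⇒ add a fish add add S a add ⇒ add a fish add add add S a add ⇒ add a fish add add add a fish S a add ⇒ add a fish add add add a fish S a add a add ⇒ add a fish add add add a fish a a add a add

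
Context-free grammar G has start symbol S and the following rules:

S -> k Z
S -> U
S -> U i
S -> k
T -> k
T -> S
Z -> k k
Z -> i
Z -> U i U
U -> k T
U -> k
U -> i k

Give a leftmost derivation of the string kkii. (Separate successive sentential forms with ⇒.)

S ⇒ Ui   [S -> U i]
Ui ⇒ kTi   [U -> k T]
kTi ⇒ kSi   [T -> S]
kSi ⇒ kUii   [S -> U i]
kUii ⇒ kkii   [U -> k]

S⇒Ui⇒kTi⇒kSi⇒kUii⇒kkii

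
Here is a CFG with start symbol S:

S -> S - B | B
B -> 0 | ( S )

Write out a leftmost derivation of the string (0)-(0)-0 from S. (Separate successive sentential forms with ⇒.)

S⇒S-B⇒S-B-B⇒B-B-B⇒(S)-B-B⇒(B)-B-B⇒(0)-B-B⇒(0)-(S)-B⇒(0)-(B)-B⇒(0)-(0)-B⇒(0)-(0)-0

S ⇒ S-B   [S -> S - B]
S-B ⇒ S-B-B   [S -> S - B]
S-B-B ⇒ B-B-B   [S -> B]
B-B-B ⇒ (S)-B-B   [B -> ( S )]
(S)-B-B ⇒ (B)-B-B   [S -> B]
(B)-B-B ⇒ (0)-B-B   [B -> 0]
(0)-B-B ⇒ (0)-(S)-B   [B -> ( S )]
(0)-(S)-B ⇒ (0)-(B)-B   [S -> B]
(0)-(B)-B ⇒ (0)-(0)-B   [B -> 0]
(0)-(0)-B ⇒ (0)-(0)-0   [B -> 0]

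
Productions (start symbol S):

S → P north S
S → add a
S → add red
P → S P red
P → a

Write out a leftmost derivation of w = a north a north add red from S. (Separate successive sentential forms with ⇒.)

S ⇒ P north S   [S → P north S]
P north S ⇒ a north S   [P → a]
a north S ⇒ a north P north S   [S → P north S]
a north P north S ⇒ a north a north S   [P → a]
a north a north S ⇒ a north a north add red   [S → add red]

S ⇒ P north S ⇒ a north S ⇒ a north P north S ⇒ a north a north S ⇒ a north a north add red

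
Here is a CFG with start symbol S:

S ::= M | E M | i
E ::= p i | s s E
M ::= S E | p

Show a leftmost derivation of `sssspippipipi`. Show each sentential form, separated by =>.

S=>EM=>ssEM=>ssssEM=>sssspiM=>sssspiSE=>sssspiME=>sssspiSEE=>sssspiMEE=>sssspiSEEE=>sssspiMEEE=>sssspipEEE=>sssspippiEE=>sssspippipiE=>sssspippipipi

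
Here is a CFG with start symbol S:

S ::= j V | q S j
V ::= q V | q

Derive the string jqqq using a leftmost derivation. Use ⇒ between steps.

S ⇒ jV   [S ::= j V]
jV ⇒ jqV   [V ::= q V]
jqV ⇒ jqqV   [V ::= q V]
jqqV ⇒ jqqq   [V ::= q]

S⇒jV⇒jqV⇒jqqV⇒jqqq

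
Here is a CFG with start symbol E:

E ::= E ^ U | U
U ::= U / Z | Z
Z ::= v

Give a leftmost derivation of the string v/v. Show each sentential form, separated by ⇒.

E ⇒ U   [E ::= U]
U ⇒ U/Z   [U ::= U / Z]
U/Z ⇒ Z/Z   [U ::= Z]
Z/Z ⇒ v/Z   [Z ::= v]
v/Z ⇒ v/v   [Z ::= v]

E ⇒ U ⇒ U/Z ⇒ Z/Z ⇒ v/Z ⇒ v/v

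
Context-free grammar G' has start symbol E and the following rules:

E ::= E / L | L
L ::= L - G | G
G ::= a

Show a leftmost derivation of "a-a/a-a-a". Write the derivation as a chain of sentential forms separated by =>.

E => E/L   [E ::= E / L]
E/L => L/L   [E ::= L]
L/L => L-G/L   [L ::= L - G]
L-G/L => G-G/L   [L ::= G]
G-G/L => a-G/L   [G ::= a]
a-G/L => a-a/L   [G ::= a]
a-a/L => a-a/L-G   [L ::= L - G]
a-a/L-G => a-a/L-G-G   [L ::= L - G]
a-a/L-G-G => a-a/G-G-G   [L ::= G]
a-a/G-G-G => a-a/a-G-G   [G ::= a]
a-a/a-G-G => a-a/a-a-G   [G ::= a]
a-a/a-a-G => a-a/a-a-a   [G ::= a]

E=>E/L=>L/L=>L-G/L=>G-G/L=>a-G/L=>a-a/L=>a-a/L-G=>a-a/L-G-G=>a-a/G-G-G=>a-a/a-G-G=>a-a/a-a-G=>a-a/a-a-a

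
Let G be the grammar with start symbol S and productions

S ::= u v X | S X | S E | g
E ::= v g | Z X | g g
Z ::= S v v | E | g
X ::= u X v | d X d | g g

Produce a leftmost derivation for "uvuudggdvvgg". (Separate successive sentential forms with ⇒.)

S ⇒ SE   [S ::= S E]
SE ⇒ uvXE   [S ::= u v X]
uvXE ⇒ uvuXvE   [X ::= u X v]
uvuXvE ⇒ uvuuXvvE   [X ::= u X v]
uvuuXvvE ⇒ uvuudXdvvE   [X ::= d X d]
uvuudXdvvE ⇒ uvuudggdvvE   [X ::= g g]
uvuudggdvvE ⇒ uvuudggdvvgg   [E ::= g g]

S⇒SE⇒uvXE⇒uvuXvE⇒uvuuXvvE⇒uvuudXdvvE⇒uvuudggdvvE⇒uvuudggdvvgg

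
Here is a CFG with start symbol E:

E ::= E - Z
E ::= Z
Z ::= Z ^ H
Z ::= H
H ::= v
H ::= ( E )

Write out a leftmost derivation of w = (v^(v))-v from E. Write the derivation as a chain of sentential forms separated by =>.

E => E-Z => Z-Z => H-Z => (E)-Z => (Z)-Z => (Z^H)-Z => (H^H)-Z => (v^H)-Z => (v^(E))-Z => (v^(Z))-Z => (v^(H))-Z => (v^(v))-Z => (v^(v))-H => (v^(v))-v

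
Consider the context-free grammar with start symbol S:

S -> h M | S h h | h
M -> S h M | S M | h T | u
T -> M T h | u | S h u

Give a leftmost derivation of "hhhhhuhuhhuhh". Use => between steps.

S => Shh => hMhh => hShMhh => hhhMhh => hhhSMhh => hhhShhMhh => hhhhMhhMhh => hhhhShMhhMhh => hhhhhMhMhhMhh => hhhhhuhMhhMhh => hhhhhuhuhhMhh => hhhhhuhuhhuhh

S => Shh   [S -> S h h]
Shh => hMhh   [S -> h M]
hMhh => hShMhh   [M -> S h M]
hShMhh => hhhMhh   [S -> h]
hhhMhh => hhhSMhh   [M -> S M]
hhhSMhh => hhhShhMhh   [S -> S h h]
hhhShhMhh => hhhhMhhMhh   [S -> h M]
hhhhMhhMhh => hhhhShMhhMhh   [M -> S h M]
hhhhShMhhMhh => hhhhhMhMhhMhh   [S -> h M]
hhhhhMhMhhMhh => hhhhhuhMhhMhh   [M -> u]
hhhhhuhMhhMhh => hhhhhuhuhhMhh   [M -> u]
hhhhhuhuhhMhh => hhhhhuhuhhuhh   [M -> u]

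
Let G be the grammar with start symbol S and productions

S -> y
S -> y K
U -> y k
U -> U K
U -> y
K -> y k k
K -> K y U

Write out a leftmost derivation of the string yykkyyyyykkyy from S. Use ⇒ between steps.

S⇒yK⇒yKyU⇒yKyUyU⇒yykkyUyU⇒yykkyyyU⇒yykkyyyUK⇒yykkyyyyK⇒yykkyyyyKyU⇒yykkyyyyykkyU⇒yykkyyyyykkyy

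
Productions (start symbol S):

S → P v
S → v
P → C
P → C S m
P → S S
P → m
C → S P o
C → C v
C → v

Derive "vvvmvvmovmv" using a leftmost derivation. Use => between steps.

S => Pv => CSmv => SPoSmv => PvPoSmv => SSvPoSmv => vSvPoSmv => vPvvPoSmv => vCSmvvPoSmv => vvSmvvPoSmv => vvvmvvPoSmv => vvvmvvmoSmv => vvvmvvmovmv

S => Pv   [S → P v]
Pv => CSmv   [P → C S m]
CSmv => SPoSmv   [C → S P o]
SPoSmv => PvPoSmv   [S → P v]
PvPoSmv => SSvPoSmv   [P → S S]
SSvPoSmv => vSvPoSmv   [S → v]
vSvPoSmv => vPvvPoSmv   [S → P v]
vPvvPoSmv => vCSmvvPoSmv   [P → C S m]
vCSmvvPoSmv => vvSmvvPoSmv   [C → v]
vvSmvvPoSmv => vvvmvvPoSmv   [S → v]
vvvmvvPoSmv => vvvmvvmoSmv   [P → m]
vvvmvvmoSmv => vvvmvvmovmv   [S → v]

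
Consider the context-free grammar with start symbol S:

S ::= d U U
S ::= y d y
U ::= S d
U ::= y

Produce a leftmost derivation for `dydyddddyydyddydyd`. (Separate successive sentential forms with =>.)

S => dUU   [S ::= d U U]
dUU => dSdU   [U ::= S d]
dSdU => dydydU   [S ::= y d y]
dydydU => dydydSd   [U ::= S d]
dydydSd => dydyddUUd   [S ::= d U U]
dydyddUUd => dydyddSdUd   [U ::= S d]
dydyddSdUd => dydydddUUdUd   [S ::= d U U]
dydydddUUdUd => dydydddSdUdUd   [U ::= S d]
dydydddSdUdUd => dydyddddUUdUdUd   [S ::= d U U]
dydyddddUUdUdUd => dydyddddyUdUdUd   [U ::= y]
dydyddddyUdUdUd => dydyddddySddUdUd   [U ::= S d]
dydyddddySddUdUd => dydyddddyydyddUdUd   [S ::= y d y]
dydyddddyydyddUdUd => dydyddddyydyddydUd   [U ::= y]
dydyddddyydyddydUd => dydyddddyydyddydyd   [U ::= y]

S => dUU => dSdU => dydydU => dydydSd => dydyddUUd => dydyddSdUd => dydydddUUdUd => dydydddSdUdUd => dydyddddUUdUdUd => dydyddddyUdUdUd => dydyddddySddUdUd => dydyddddyydyddUdUd => dydyddddyydyddydUd => dydyddddyydyddydyd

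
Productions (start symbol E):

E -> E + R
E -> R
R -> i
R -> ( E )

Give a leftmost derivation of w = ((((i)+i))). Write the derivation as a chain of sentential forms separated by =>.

E => R => (E) => (R) => ((E)) => ((R)) => (((E))) => (((E+R))) => (((R+R))) => ((((E)+R))) => ((((R)+R))) => ((((i)+R))) => ((((i)+i)))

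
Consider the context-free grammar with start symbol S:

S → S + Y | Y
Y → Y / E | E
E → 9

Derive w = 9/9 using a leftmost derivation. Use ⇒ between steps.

S⇒Y⇒Y/E⇒E/E⇒9/E⇒9/9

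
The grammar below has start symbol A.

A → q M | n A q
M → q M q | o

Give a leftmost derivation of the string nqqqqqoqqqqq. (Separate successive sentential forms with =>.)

A=>nAq=>nqMq=>nqqMqq=>nqqqMqqq=>nqqqqMqqqq=>nqqqqqMqqqqq=>nqqqqqoqqqqq

A => nAq   [A → n A q]
nAq => nqMq   [A → q M]
nqMq => nqqMqq   [M → q M q]
nqqMqq => nqqqMqqq   [M → q M q]
nqqqMqqq => nqqqqMqqqq   [M → q M q]
nqqqqMqqqq => nqqqqqMqqqqq   [M → q M q]
nqqqqqMqqqqq => nqqqqqoqqqqq   [M → o]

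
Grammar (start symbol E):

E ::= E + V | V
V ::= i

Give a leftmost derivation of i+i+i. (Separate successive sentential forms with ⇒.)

E ⇒ E+V ⇒ E+V+V ⇒ V+V+V ⇒ i+V+V ⇒ i+i+V ⇒ i+i+i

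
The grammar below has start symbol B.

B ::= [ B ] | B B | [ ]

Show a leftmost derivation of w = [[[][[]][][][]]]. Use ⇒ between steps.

B⇒[B]⇒[[B]]⇒[[BB]]⇒[[BBB]]⇒[[BBBB]]⇒[[BBBBB]]⇒[[[]BBBB]]⇒[[[][B]BBB]]⇒[[[][[]]BBB]]⇒[[[][[]][]BB]]⇒[[[][[]][][]B]]⇒[[[][[]][][][]]]

B ⇒ [B]   [B ::= [ B ]]
[B] ⇒ [[B]]   [B ::= [ B ]]
[[B]] ⇒ [[BB]]   [B ::= B B]
[[BB]] ⇒ [[BBB]]   [B ::= B B]
[[BBB]] ⇒ [[BBBB]]   [B ::= B B]
[[BBBB]] ⇒ [[BBBBB]]   [B ::= B B]
[[BBBBB]] ⇒ [[[]BBBB]]   [B ::= [ ]]
[[[]BBBB]] ⇒ [[[][B]BBB]]   [B ::= [ B ]]
[[[][B]BBB]] ⇒ [[[][[]]BBB]]   [B ::= [ ]]
[[[][[]]BBB]] ⇒ [[[][[]][]BB]]   [B ::= [ ]]
[[[][[]][]BB]] ⇒ [[[][[]][][]B]]   [B ::= [ ]]
[[[][[]][][]B]] ⇒ [[[][[]][][][]]]   [B ::= [ ]]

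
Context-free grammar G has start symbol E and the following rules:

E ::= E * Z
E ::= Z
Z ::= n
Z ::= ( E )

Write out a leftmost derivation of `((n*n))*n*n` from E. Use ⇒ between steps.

E ⇒ E*Z   [E ::= E * Z]
E*Z ⇒ E*Z*Z   [E ::= E * Z]
E*Z*Z ⇒ Z*Z*Z   [E ::= Z]
Z*Z*Z ⇒ (E)*Z*Z   [Z ::= ( E )]
(E)*Z*Z ⇒ (Z)*Z*Z   [E ::= Z]
(Z)*Z*Z ⇒ ((E))*Z*Z   [Z ::= ( E )]
((E))*Z*Z ⇒ ((E*Z))*Z*Z   [E ::= E * Z]
((E*Z))*Z*Z ⇒ ((Z*Z))*Z*Z   [E ::= Z]
((Z*Z))*Z*Z ⇒ ((n*Z))*Z*Z   [Z ::= n]
((n*Z))*Z*Z ⇒ ((n*n))*Z*Z   [Z ::= n]
((n*n))*Z*Z ⇒ ((n*n))*n*Z   [Z ::= n]
((n*n))*n*Z ⇒ ((n*n))*n*n   [Z ::= n]

E ⇒ E*Z ⇒ E*Z*Z ⇒ Z*Z*Z ⇒ (E)*Z*Z ⇒ (Z)*Z*Z ⇒ ((E))*Z*Z ⇒ ((E*Z))*Z*Z ⇒ ((Z*Z))*Z*Z ⇒ ((n*Z))*Z*Z ⇒ ((n*n))*Z*Z ⇒ ((n*n))*n*Z ⇒ ((n*n))*n*n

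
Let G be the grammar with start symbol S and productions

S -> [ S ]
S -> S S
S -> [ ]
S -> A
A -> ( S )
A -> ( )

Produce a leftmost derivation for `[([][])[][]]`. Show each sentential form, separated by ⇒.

S ⇒ [S]   [S -> [ S ]]
[S] ⇒ [SS]   [S -> S S]
[SS] ⇒ [SSS]   [S -> S S]
[SSS] ⇒ [ASS]   [S -> A]
[ASS] ⇒ [(S)SS]   [A -> ( S )]
[(S)SS] ⇒ [(SS)SS]   [S -> S S]
[(SS)SS] ⇒ [([]S)SS]   [S -> [ ]]
[([]S)SS] ⇒ [([][])SS]   [S -> [ ]]
[([][])SS] ⇒ [([][])[]S]   [S -> [ ]]
[([][])[]S] ⇒ [([][])[][]]   [S -> [ ]]

S ⇒ [S] ⇒ [SS] ⇒ [SSS] ⇒ [ASS] ⇒ [(S)SS] ⇒ [(SS)SS] ⇒ [([]S)SS] ⇒ [([][])SS] ⇒ [([][])[]S] ⇒ [([][])[][]]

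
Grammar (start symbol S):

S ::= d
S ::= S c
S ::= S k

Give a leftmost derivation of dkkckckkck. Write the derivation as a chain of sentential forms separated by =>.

S=>Sk=>Sck=>Skck=>Skkck=>Sckkck=>Skckkck=>Sckckkck=>Skckckkck=>Skkckckkck=>dkkckckkck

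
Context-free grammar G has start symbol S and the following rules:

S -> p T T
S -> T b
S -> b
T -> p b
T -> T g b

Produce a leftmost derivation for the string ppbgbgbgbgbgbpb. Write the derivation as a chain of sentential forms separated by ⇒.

S ⇒ pTT   [S -> p T T]
pTT ⇒ pTgbT   [T -> T g b]
pTgbT ⇒ pTgbgbT   [T -> T g b]
pTgbgbT ⇒ pTgbgbgbT   [T -> T g b]
pTgbgbgbT ⇒ pTgbgbgbgbT   [T -> T g b]
pTgbgbgbgbT ⇒ pTgbgbgbgbgbT   [T -> T g b]
pTgbgbgbgbgbT ⇒ ppbgbgbgbgbgbT   [T -> p b]
ppbgbgbgbgbgbT ⇒ ppbgbgbgbgbgbpb   [T -> p b]

S ⇒ pTT ⇒ pTgbT ⇒ pTgbgbT ⇒ pTgbgbgbT ⇒ pTgbgbgbgbT ⇒ pTgbgbgbgbgbT ⇒ ppbgbgbgbgbgbT ⇒ ppbgbgbgbgbgbpb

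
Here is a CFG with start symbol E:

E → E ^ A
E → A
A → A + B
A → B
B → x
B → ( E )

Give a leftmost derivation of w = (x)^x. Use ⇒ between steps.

E⇒E^A⇒A^A⇒B^A⇒(E)^A⇒(A)^A⇒(B)^A⇒(x)^A⇒(x)^B⇒(x)^x

E ⇒ E^A   [E → E ^ A]
E^A ⇒ A^A   [E → A]
A^A ⇒ B^A   [A → B]
B^A ⇒ (E)^A   [B → ( E )]
(E)^A ⇒ (A)^A   [E → A]
(A)^A ⇒ (B)^A   [A → B]
(B)^A ⇒ (x)^A   [B → x]
(x)^A ⇒ (x)^B   [A → B]
(x)^B ⇒ (x)^x   [B → x]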